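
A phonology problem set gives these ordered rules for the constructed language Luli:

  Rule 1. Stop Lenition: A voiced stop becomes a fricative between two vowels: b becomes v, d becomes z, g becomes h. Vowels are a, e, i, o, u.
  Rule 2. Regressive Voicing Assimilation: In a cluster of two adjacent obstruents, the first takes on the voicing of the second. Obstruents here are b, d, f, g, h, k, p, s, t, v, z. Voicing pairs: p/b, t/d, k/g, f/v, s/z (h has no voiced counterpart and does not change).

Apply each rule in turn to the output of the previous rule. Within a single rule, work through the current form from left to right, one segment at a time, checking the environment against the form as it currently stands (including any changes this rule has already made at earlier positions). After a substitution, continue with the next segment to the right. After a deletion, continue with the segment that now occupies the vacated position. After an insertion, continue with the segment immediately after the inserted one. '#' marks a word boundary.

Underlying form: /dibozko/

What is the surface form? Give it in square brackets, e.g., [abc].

[divosko]

Rule 1 Stop Lenition: [dibozko] → [divozko]
Rule 2 Regressive Voicing Assimilation: [divozko] → [divosko]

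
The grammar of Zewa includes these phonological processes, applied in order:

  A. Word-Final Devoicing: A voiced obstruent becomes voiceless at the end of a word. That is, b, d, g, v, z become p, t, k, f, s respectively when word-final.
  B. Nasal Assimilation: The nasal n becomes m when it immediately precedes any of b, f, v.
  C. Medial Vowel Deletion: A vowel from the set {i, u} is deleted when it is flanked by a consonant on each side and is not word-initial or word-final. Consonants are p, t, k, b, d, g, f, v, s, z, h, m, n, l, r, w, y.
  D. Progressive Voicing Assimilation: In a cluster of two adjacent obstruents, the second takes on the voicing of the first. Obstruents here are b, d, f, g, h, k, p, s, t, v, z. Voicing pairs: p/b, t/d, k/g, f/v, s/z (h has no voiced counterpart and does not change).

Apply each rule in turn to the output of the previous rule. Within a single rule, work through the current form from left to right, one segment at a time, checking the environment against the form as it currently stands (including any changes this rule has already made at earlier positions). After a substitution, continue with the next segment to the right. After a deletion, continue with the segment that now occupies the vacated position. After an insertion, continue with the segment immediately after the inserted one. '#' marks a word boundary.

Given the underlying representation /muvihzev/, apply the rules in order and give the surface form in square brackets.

[mvhsef]

A Word-Final Devoicing: [muvihzev] → [muvihzef]
B Nasal Assimilation: no change — [muvihzef]
C Medial Vowel Deletion: [muvihzef] → [mvhzef]
D Progressive Voicing Assimilation: [mvhzef] → [mvhsef]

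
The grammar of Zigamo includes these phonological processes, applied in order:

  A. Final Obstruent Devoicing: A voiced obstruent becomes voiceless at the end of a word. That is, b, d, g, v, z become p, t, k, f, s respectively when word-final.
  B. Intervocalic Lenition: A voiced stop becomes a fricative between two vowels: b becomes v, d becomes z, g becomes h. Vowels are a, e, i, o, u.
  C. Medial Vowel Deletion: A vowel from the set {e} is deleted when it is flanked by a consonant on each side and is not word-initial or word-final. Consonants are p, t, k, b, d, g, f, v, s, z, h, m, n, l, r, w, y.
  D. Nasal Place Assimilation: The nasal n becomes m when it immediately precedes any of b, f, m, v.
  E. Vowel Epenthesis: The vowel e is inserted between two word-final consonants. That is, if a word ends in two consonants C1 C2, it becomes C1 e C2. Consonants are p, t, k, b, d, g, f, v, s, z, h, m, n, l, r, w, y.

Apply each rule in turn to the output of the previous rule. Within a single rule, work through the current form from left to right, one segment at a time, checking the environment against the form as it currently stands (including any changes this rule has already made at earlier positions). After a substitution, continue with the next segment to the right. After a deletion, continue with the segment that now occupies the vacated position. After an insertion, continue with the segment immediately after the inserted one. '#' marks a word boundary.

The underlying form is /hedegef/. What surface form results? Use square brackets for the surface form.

A Final Obstruent Devoicing: no change — [hedegef]
B Intervocalic Lenition: [hedegef] → [hezehef]
C Medial Vowel Deletion: [hezehef] → [hzhf]
D Nasal Place Assimilation: no change — [hzhf]
E Vowel Epenthesis: [hzhf] → [hzhef]

[hzhef]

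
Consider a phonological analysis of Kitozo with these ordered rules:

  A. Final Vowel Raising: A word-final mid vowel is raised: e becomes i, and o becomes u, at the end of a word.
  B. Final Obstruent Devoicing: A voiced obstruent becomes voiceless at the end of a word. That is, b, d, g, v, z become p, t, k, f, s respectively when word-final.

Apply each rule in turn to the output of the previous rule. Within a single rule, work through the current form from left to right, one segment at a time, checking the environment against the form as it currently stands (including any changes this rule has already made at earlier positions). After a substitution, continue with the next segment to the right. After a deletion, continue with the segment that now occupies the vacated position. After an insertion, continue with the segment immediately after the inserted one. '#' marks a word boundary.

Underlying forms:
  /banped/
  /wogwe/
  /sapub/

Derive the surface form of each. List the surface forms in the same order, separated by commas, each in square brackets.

[banpet], [wogwi], [sapup]

/banped/:
  A Final Vowel Raising: no change — [banped]
  B Final Obstruent Devoicing: [banped] → [banpet]
/wogwe/:
  A Final Vowel Raising: [wogwe] → [wogwi]
  B Final Obstruent Devoicing: no change — [wogwi]
/sapub/:
  A Final Vowel Raising: no change — [sapub]
  B Final Obstruent Devoicing: [sapub] → [sapup]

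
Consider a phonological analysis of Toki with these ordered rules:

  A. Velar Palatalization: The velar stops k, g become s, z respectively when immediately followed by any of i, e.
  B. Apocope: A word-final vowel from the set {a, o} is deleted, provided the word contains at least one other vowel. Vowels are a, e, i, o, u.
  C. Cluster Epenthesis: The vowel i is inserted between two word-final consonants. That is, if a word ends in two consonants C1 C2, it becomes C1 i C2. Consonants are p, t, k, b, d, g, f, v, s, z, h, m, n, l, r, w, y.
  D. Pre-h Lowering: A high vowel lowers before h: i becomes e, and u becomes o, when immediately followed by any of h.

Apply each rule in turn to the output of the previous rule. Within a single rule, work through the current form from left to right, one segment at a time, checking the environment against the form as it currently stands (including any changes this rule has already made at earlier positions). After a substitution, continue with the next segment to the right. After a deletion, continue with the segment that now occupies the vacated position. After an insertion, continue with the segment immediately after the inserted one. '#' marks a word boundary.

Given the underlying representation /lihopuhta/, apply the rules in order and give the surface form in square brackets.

A Velar Palatalization: no change — [lihopuhta]
B Apocope: [lihopuhta] → [lihopuht]
C Cluster Epenthesis: [lihopuht] → [lihopuhit]
D Pre-h Lowering: [lihopuhit] → [lehopohit]

[lehopohit]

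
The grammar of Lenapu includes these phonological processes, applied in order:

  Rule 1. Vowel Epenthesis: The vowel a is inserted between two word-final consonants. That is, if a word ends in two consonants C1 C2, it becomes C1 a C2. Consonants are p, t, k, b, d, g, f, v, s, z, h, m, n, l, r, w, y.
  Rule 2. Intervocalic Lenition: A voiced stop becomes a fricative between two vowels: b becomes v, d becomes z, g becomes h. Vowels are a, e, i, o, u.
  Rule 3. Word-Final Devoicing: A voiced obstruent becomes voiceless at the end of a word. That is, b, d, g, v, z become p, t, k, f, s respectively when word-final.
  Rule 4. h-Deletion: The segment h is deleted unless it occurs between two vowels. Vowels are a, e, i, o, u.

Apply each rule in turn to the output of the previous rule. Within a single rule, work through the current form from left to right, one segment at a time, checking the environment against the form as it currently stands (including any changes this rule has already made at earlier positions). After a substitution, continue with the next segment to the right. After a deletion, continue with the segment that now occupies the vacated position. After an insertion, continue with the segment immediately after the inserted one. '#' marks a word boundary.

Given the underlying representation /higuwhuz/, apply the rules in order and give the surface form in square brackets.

[ihuwus]

Rule 1 Vowel Epenthesis: no change — [higuwhuz]
Rule 2 Intervocalic Lenition: [higuwhuz] → [hihuwhuz]
Rule 3 Word-Final Devoicing: [hihuwhuz] → [hihuwhus]
Rule 4 h-Deletion: [hihuwhus] → [ihuwus]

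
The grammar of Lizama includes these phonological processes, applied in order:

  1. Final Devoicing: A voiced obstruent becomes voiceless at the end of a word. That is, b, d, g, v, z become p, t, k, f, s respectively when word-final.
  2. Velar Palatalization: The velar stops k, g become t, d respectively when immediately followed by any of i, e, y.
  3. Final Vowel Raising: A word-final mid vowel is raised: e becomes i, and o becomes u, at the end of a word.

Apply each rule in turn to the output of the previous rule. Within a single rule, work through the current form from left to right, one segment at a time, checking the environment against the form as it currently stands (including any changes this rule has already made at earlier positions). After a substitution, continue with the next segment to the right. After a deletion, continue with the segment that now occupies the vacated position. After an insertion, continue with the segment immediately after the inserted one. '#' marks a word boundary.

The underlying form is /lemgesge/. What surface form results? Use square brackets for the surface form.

1 Final Devoicing: no change — [lemgesge]
2 Velar Palatalization: [lemgesge] → [lemdesde]
3 Final Vowel Raising: [lemdesde] → [lemdesdi]

[lemdesdi]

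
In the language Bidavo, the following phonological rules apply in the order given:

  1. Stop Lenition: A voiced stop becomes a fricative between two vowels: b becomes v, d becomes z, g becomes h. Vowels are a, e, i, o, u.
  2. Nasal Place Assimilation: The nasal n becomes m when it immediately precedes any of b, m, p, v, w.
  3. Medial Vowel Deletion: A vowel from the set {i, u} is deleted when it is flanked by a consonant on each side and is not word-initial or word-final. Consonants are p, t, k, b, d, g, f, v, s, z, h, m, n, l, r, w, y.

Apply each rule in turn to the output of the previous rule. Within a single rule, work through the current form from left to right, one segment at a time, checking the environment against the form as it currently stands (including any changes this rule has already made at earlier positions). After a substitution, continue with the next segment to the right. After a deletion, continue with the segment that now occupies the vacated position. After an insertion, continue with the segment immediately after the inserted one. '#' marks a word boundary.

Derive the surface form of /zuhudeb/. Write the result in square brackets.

1 Stop Lenition: [zuhudeb] → [zuhuzeb]
2 Nasal Place Assimilation: no change — [zuhuzeb]
3 Medial Vowel Deletion: [zuhuzeb] → [zhzeb]

[zhzeb]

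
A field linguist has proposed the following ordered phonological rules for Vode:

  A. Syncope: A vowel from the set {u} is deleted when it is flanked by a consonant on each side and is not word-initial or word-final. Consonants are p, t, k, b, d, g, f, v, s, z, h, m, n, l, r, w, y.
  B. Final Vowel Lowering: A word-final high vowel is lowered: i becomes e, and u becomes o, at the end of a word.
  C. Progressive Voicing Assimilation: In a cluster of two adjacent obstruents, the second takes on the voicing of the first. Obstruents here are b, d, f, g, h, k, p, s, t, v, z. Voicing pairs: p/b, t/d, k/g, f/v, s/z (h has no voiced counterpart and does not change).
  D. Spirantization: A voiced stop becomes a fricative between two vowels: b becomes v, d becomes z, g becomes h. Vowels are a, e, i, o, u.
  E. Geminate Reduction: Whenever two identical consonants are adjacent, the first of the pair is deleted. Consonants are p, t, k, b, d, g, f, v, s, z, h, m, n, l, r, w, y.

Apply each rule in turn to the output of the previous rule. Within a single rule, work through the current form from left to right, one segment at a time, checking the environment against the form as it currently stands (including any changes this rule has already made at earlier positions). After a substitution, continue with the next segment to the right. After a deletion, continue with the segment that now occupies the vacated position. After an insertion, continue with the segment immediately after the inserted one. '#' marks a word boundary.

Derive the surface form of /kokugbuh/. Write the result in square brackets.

[kokph]

A Syncope: [kokugbuh] → [kokgbh]
B Final Vowel Lowering: no change — [kokgbh]
C Progressive Voicing Assimilation: [kokgbh] → [kokkph]
D Spirantization: no change — [kokkph]
E Geminate Reduction: [kokkph] → [kokph]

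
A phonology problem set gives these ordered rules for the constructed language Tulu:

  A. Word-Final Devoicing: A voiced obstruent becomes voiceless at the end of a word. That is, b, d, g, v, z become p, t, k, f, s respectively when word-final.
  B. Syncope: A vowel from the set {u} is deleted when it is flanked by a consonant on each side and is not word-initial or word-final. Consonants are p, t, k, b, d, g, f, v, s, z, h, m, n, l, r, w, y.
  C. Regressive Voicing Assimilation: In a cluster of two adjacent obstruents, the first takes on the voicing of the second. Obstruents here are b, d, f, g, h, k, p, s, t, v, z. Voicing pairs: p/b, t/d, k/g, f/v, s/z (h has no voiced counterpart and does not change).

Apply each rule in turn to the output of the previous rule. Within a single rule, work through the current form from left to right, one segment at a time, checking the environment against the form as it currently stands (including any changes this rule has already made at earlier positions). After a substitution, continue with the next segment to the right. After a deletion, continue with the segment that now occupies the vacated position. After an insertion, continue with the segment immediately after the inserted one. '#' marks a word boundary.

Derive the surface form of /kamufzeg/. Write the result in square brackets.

A Word-Final Devoicing: [kamufzeg] → [kamufzek]
B Syncope: [kamufzek] → [kamfzek]
C Regressive Voicing Assimilation: [kamfzek] → [kamvzek]

[kamvzek]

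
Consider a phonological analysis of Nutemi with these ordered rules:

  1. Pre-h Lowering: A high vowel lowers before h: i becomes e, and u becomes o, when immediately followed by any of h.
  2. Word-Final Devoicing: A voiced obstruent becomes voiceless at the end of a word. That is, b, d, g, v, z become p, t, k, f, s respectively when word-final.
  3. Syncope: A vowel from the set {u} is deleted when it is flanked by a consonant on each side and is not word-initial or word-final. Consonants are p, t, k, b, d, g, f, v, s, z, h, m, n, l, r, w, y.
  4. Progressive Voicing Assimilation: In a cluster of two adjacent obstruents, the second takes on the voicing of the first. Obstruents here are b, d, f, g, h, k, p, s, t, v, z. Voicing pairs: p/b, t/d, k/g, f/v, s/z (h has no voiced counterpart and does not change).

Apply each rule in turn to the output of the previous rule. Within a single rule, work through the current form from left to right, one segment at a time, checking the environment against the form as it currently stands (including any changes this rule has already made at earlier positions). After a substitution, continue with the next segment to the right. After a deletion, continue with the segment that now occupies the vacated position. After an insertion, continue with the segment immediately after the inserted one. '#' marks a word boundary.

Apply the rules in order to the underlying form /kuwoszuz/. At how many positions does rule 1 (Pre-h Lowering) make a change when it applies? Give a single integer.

1 Pre-h Lowering: no change — [kuwoszuz]
2 Word-Final Devoicing: [kuwoszuz] → [kuwoszus]
3 Syncope: [kuwoszus] → [kwoszs]
4 Progressive Voicing Assimilation: [kwoszs] → [kwosss]
Rule 1 changed 0 position(s).

0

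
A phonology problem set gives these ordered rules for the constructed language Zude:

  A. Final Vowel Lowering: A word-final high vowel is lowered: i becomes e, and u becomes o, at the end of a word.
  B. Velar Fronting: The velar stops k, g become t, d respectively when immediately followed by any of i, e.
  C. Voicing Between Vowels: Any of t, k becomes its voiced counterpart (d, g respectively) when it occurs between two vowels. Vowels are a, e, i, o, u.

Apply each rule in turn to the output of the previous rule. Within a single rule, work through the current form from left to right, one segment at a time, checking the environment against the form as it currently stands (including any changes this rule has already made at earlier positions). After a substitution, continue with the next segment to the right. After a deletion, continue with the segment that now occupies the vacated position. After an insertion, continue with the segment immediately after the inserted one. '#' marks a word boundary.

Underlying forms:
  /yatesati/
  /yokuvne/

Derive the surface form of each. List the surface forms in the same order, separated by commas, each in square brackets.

/yatesati/:
  A Final Vowel Lowering: [yatesati] → [yatesate]
  B Velar Fronting: no change — [yatesate]
  C Voicing Between Vowels: [yatesate] → [yadesade]
/yokuvne/:
  A Final Vowel Lowering: no change — [yokuvne]
  B Velar Fronting: no change — [yokuvne]
  C Voicing Between Vowels: [yokuvne] → [yoguvne]

[yadesade], [yoguvne]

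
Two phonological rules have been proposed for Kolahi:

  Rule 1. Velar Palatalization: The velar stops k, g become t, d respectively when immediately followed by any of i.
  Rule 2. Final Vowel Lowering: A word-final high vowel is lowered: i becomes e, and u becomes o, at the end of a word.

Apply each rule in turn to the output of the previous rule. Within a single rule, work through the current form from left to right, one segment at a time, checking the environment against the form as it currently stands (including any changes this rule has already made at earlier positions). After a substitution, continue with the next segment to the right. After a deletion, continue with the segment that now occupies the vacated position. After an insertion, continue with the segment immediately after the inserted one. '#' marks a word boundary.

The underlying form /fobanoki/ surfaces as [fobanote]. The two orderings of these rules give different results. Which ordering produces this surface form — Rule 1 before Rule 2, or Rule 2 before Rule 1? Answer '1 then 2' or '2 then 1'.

Order 1 then 2:
  1 Velar Palatalization: [fobanoki] → [fobanoti]
  2 Final Vowel Lowering: [fobanoti] → [fobanote]
  result: [fobanote]
Order 2 then 1:
  2 Final Vowel Lowering: [fobanoki] → [fobanoke]
  1 Velar Palatalization: no change — [fobanoke]
  result: [fobanoke]

1 then 2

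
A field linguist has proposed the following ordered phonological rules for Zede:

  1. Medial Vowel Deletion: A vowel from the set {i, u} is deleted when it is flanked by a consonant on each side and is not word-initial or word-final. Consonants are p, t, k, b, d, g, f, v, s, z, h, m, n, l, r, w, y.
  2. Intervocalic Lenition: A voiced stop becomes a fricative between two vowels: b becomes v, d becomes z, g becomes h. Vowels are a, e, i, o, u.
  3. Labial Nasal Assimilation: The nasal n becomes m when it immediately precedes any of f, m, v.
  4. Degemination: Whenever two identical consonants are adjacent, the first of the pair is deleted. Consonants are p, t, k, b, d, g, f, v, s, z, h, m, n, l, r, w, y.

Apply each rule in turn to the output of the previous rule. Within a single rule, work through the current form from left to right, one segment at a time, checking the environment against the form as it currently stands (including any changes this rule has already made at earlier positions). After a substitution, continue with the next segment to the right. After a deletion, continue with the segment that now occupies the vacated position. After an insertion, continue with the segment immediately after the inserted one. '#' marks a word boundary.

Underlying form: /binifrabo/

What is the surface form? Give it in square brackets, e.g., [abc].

[bmfravo]

1 Medial Vowel Deletion: [binifrabo] → [bnfrabo]
2 Intervocalic Lenition: [bnfrabo] → [bnfravo]
3 Labial Nasal Assimilation: [bnfravo] → [bmfravo]
4 Degemination: no change — [bmfravo]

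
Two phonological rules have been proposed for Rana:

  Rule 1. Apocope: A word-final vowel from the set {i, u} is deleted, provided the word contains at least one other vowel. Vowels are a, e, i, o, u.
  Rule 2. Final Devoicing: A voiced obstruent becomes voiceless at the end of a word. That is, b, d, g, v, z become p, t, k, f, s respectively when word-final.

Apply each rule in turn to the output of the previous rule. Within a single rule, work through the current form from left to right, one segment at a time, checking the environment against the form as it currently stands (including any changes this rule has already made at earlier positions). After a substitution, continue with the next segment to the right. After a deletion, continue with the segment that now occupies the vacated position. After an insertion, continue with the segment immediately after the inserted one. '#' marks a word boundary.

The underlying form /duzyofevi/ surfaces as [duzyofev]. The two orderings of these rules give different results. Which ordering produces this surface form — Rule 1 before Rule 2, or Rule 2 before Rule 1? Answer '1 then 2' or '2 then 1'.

2 then 1

Order 1 then 2:
  1 Apocope: [duzyofevi] → [duzyofev]
  2 Final Devoicing: [duzyofev] → [duzyofef]
  result: [duzyofef]
Order 2 then 1:
  2 Final Devoicing: no change — [duzyofevi]
  1 Apocope: [duzyofevi] → [duzyofev]
  result: [duzyofev]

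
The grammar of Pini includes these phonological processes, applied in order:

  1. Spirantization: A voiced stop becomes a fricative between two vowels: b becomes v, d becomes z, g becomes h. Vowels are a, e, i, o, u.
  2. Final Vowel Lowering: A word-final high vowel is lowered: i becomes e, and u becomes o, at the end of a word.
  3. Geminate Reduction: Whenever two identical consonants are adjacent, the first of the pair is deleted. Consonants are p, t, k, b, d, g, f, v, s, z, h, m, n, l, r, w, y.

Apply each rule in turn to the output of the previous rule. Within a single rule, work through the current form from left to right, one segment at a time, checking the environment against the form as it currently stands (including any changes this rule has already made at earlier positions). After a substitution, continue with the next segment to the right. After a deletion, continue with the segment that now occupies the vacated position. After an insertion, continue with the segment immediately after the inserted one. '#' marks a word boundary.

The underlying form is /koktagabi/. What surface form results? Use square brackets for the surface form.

[koktahave]

1 Spirantization: [koktagabi] → [koktahavi]
2 Final Vowel Lowering: [koktahavi] → [koktahave]
3 Geminate Reduction: no change — [koktahave]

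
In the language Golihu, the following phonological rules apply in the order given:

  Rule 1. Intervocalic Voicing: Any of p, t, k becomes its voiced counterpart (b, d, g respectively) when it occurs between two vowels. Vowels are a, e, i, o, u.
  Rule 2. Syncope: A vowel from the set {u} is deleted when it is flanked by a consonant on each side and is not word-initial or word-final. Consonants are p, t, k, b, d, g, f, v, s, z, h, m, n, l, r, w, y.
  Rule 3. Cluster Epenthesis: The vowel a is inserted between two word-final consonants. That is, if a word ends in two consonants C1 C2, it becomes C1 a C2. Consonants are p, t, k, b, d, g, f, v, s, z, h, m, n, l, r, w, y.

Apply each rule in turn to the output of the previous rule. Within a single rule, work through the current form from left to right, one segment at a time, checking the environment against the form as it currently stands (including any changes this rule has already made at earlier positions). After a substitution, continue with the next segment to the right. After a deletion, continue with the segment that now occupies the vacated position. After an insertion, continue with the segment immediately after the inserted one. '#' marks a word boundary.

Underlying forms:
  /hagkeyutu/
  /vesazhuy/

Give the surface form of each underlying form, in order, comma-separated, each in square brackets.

/hagkeyutu/:
  Rule 1 Intervocalic Voicing: [hagkeyutu] → [hagkeyudu]
  Rule 2 Syncope: [hagkeyudu] → [hagkeydu]
  Rule 3 Cluster Epenthesis: no change — [hagkeydu]
/vesazhuy/:
  Rule 1 Intervocalic Voicing: no change — [vesazhuy]
  Rule 2 Syncope: [vesazhuy] → [vesazhy]
  Rule 3 Cluster Epenthesis: [vesazhy] → [vesazhay]

[hagkeydu], [vesazhay]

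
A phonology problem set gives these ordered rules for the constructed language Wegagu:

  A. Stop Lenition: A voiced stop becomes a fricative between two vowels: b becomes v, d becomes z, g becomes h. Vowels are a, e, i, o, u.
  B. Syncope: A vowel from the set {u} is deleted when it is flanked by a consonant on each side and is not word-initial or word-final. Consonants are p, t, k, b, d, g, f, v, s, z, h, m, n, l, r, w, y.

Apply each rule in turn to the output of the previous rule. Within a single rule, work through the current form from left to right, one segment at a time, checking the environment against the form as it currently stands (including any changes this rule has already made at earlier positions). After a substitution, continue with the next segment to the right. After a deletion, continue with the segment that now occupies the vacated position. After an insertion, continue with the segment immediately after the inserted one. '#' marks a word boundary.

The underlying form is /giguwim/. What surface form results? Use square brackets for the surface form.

[gihwim]

A Stop Lenition: [giguwim] → [gihuwim]
B Syncope: [gihuwim] → [gihwim]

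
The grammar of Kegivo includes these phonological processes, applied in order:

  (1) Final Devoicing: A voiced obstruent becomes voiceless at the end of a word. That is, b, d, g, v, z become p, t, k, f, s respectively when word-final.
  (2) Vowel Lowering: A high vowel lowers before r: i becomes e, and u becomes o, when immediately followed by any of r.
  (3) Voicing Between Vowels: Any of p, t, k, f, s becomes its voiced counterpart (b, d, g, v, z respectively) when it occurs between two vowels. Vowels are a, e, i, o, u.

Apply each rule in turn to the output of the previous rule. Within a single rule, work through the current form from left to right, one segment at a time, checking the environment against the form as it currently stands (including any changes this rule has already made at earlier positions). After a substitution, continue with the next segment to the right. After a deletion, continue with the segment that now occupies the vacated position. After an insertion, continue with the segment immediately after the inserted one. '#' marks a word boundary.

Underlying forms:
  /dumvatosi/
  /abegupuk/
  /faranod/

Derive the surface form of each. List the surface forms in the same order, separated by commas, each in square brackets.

/dumvatosi/:
  (1) Final Devoicing: no change — [dumvatosi]
  (2) Vowel Lowering: no change — [dumvatosi]
  (3) Voicing Between Vowels: [dumvatosi] → [dumvadozi]
/abegupuk/:
  (1) Final Devoicing: no change — [abegupuk]
  (2) Vowel Lowering: no change — [abegupuk]
  (3) Voicing Between Vowels: [abegupuk] → [abegubuk]
/faranod/:
  (1) Final Devoicing: [faranod] → [faranot]
  (2) Vowel Lowering: no change — [faranot]
  (3) Voicing Between Vowels: no change — [faranot]

[dumvadozi], [abegubuk], [faranot]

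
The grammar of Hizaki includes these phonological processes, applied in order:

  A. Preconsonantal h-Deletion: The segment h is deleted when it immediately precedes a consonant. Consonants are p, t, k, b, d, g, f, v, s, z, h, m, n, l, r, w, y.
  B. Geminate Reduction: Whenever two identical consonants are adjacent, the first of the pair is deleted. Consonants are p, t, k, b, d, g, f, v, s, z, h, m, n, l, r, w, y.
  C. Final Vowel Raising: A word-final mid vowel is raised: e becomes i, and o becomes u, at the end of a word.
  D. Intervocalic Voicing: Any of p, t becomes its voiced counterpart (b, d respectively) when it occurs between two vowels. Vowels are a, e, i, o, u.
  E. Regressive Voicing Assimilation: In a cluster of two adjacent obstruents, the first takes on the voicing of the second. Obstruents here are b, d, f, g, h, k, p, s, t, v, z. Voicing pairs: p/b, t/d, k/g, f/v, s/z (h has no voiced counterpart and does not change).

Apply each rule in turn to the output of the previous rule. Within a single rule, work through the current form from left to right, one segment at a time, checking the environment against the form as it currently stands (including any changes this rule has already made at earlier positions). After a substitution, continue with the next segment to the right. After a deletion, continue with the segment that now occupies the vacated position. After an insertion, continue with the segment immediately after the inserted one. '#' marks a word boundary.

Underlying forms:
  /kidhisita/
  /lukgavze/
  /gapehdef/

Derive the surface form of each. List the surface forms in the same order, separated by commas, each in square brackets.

[kithisida], [luggavzi], [gabedef]

/kidhisita/:
  A Preconsonantal h-Deletion: no change — [kidhisita]
  B Geminate Reduction: no change — [kidhisita]
  C Final Vowel Raising: no change — [kidhisita]
  D Intervocalic Voicing: [kidhisita] → [kidhisida]
  E Regressive Voicing Assimilation: [kidhisida] → [kithisida]
/lukgavze/:
  A Preconsonantal h-Deletion: no change — [lukgavze]
  B Geminate Reduction: no change — [lukgavze]
  C Final Vowel Raising: [lukgavze] → [lukgavzi]
  D Intervocalic Voicing: no change — [lukgavzi]
  E Regressive Voicing Assimilation: [lukgavzi] → [luggavzi]
/gapehdef/:
  A Preconsonantal h-Deletion: [gapehdef] → [gapedef]
  B Geminate Reduction: no change — [gapedef]
  C Final Vowel Raising: no change — [gapedef]
  D Intervocalic Voicing: [gapedef] → [gabedef]
  E Regressive Voicing Assimilation: no change — [gabedef]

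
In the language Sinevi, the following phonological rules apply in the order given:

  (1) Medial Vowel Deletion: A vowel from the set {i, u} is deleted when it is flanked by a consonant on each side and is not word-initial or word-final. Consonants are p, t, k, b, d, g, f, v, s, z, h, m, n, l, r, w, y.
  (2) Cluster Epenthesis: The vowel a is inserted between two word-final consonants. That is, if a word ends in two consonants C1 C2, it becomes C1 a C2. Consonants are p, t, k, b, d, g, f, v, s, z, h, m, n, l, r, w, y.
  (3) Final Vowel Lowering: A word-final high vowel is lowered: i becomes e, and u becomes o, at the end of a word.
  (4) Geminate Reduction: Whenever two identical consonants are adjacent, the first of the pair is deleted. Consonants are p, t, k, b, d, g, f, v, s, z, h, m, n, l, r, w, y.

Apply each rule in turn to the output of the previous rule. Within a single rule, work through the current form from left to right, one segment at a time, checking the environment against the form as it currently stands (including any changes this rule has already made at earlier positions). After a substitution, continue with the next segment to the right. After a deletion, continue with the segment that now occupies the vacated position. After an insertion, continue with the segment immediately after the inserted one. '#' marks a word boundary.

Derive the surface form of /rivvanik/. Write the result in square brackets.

[rvanak]

(1) Medial Vowel Deletion: [rivvanik] → [rvvank]
(2) Cluster Epenthesis: [rvvank] → [rvvanak]
(3) Final Vowel Lowering: no change — [rvvanak]
(4) Geminate Reduction: [rvvanak] → [rvanak]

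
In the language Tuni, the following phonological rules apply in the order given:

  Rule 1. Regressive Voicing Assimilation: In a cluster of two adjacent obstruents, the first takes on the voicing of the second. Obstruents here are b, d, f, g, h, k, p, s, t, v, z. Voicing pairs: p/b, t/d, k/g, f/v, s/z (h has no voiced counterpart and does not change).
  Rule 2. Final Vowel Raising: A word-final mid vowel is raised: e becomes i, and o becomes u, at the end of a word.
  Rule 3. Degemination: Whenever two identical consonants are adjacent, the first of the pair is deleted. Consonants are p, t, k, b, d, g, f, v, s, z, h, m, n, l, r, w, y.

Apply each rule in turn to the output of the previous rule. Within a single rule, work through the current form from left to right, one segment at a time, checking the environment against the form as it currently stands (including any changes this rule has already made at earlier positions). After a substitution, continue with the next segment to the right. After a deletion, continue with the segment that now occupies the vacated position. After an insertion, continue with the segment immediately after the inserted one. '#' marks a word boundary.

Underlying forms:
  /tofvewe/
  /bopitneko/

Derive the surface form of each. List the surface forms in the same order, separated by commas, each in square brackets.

/tofvewe/:
  Rule 1 Regressive Voicing Assimilation: [tofvewe] → [tovvewe]
  Rule 2 Final Vowel Raising: [tovvewe] → [tovvewi]
  Rule 3 Degemination: [tovvewi] → [tovewi]
/bopitneko/:
  Rule 1 Regressive Voicing Assimilation: no change — [bopitneko]
  Rule 2 Final Vowel Raising: [bopitneko] → [bopitneku]
  Rule 3 Degemination: no change — [bopitneku]

[tovewi], [bopitneku]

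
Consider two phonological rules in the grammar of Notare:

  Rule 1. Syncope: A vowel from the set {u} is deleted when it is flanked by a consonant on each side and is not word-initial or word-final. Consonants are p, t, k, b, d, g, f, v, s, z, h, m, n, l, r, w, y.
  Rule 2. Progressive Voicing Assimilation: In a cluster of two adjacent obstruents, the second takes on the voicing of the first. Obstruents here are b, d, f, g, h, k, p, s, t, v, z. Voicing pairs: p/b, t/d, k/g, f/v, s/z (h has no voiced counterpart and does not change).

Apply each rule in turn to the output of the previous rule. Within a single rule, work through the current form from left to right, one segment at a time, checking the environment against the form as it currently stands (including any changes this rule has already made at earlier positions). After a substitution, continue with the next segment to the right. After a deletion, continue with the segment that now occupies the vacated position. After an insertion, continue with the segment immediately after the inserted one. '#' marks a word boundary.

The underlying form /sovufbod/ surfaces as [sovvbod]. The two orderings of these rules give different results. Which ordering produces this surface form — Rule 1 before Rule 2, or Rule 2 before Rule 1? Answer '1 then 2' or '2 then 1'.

1 then 2

Order 1 then 2:
  1 Syncope: [sovufbod] → [sovfbod]
  2 Progressive Voicing Assimilation: [sovfbod] → [sovvbod]
  result: [sovvbod]
Order 2 then 1:
  2 Progressive Voicing Assimilation: [sovufbod] → [sovufpod]
  1 Syncope: [sovufpod] → [sovfpod]
  result: [sovfpod]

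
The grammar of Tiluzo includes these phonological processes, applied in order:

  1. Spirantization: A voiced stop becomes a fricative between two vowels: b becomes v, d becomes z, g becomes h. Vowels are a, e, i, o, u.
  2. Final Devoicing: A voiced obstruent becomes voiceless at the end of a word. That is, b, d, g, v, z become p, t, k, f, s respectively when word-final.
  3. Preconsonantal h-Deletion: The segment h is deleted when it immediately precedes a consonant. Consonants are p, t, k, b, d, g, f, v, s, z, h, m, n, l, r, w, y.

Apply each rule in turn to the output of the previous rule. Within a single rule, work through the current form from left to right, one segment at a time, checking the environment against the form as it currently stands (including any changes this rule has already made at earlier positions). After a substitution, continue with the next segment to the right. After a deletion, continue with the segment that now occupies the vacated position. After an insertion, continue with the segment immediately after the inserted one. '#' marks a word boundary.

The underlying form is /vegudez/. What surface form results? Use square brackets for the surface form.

1 Spirantization: [vegudez] → [vehuzez]
2 Final Devoicing: [vehuzez] → [vehuzes]
3 Preconsonantal h-Deletion: no change — [vehuzes]

[vehuzes]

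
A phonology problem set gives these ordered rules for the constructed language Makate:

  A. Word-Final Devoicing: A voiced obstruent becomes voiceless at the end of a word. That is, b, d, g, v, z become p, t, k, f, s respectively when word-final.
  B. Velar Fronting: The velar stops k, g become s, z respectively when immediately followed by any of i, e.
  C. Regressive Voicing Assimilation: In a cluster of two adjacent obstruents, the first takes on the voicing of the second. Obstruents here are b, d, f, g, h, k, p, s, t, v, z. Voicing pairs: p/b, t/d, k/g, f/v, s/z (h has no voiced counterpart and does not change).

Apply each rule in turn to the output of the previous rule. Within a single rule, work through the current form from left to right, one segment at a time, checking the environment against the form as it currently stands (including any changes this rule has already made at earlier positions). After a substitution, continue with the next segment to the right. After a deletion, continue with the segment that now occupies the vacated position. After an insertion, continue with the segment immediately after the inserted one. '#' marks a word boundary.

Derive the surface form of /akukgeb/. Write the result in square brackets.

[akugzep]

A Word-Final Devoicing: [akukgeb] → [akukgep]
B Velar Fronting: [akukgep] → [akukzep]
C Regressive Voicing Assimilation: [akukzep] → [akugzep]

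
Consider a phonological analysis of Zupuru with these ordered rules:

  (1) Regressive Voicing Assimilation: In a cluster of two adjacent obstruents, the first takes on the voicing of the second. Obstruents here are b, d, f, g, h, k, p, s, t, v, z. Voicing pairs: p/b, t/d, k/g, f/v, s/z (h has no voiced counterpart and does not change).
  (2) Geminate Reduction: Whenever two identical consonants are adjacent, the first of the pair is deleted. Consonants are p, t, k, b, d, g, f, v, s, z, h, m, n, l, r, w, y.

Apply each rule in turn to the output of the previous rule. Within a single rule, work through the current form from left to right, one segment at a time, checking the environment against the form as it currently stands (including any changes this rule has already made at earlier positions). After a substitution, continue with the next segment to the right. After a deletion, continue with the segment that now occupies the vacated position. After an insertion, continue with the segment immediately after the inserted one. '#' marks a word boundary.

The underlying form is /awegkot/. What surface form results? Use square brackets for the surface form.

(1) Regressive Voicing Assimilation: [awegkot] → [awekkot]
(2) Geminate Reduction: [awekkot] → [awekot]

[awekot]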